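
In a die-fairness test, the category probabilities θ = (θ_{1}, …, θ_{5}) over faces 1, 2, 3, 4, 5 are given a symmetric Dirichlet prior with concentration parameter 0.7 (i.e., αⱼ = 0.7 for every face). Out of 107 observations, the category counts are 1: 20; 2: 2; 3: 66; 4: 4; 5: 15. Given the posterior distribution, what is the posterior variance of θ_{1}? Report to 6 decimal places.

0.001365

The Dirichlet prior is conjugate to the Multinomial likelihood: each posterior αⱼ = prior αⱼ + observed count nⱼ.
Posterior concentration: (20.7, 2.7, 66.7, 4.7, 15.7), total = 110.5.
Var[θ_j] = α_j(Σα−α_j)/((Σα)²(Σα+1)) = 20.7·89.8/(110.5²·111.5) = 0.001365.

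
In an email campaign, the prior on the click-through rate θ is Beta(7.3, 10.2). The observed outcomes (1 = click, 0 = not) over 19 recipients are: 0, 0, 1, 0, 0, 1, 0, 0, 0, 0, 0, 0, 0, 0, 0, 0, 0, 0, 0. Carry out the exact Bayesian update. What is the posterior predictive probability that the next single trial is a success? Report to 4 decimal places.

The Beta prior is conjugate to a Binomial/Bernoulli likelihood; the update adds successes to α and failures to β.
Posterior: Beta(α+k, β+n−k) = Beta(7.3+2, 10.2+17) = Beta(9.3, 27.2).
For a single future Bernoulli trial, P(success | data) = α/(α+β) = 0.2548.

0.2548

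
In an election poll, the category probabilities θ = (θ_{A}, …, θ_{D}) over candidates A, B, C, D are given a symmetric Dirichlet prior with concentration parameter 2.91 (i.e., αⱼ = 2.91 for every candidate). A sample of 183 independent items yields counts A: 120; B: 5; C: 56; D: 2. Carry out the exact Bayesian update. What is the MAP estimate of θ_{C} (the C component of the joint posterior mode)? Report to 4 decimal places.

The Dirichlet prior is conjugate to the Multinomial likelihood: each posterior αⱼ = prior αⱼ + observed count nⱼ.
Posterior concentration: (122.91, 7.91, 58.91, 4.91), total = 194.64.
Joint mode component: (α_{C}−1)/(Σα−K) = 57.91/190.64 = 0.3038.

0.3038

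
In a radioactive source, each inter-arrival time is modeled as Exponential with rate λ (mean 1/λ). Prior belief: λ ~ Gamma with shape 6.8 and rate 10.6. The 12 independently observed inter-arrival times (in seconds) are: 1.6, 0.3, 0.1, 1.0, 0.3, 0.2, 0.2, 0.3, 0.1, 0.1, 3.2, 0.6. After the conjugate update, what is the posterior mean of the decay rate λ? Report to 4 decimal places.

1.0108

With a Gamma(shape α, rate β) prior on the exponential rate λ, the posterior after n observations with total T = Σxᵢ is Gamma(α+n, β+T).
Sum of observations T = 8.0 seconds; n = 12.
Posterior: Gamma(6.8+12, 10.6+8.0) = Gamma(18.8, 18.6).
Posterior mean of λ = α/β = 18.8/18.6 = 1.0108.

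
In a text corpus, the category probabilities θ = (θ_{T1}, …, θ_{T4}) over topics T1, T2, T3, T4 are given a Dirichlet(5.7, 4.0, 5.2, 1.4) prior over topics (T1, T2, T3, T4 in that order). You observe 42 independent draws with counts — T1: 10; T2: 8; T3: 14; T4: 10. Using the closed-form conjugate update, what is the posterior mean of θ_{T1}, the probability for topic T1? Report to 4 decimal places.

The Dirichlet prior is conjugate to the Multinomial likelihood: each posterior αⱼ = prior αⱼ + observed count nⱼ.
Posterior concentration: (15.7, 12.0, 19.2, 11.4), total = 58.3.
E[θ_{T1}|data] = α_{T1}/Σα = 15.7/58.3 = 0.2693.

0.2693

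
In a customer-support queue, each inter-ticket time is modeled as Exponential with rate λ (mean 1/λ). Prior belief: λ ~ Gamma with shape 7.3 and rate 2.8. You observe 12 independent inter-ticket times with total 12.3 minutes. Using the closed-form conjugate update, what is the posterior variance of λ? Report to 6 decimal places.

0.084645

With a Gamma(shape α, rate β) prior on the exponential rate λ, the posterior after n observations with total T = Σxᵢ is Gamma(α+n, β+T).
Posterior: Gamma(7.3+12, 2.8+12.3) = Gamma(19.3, 15.1).
Var = α/β² = 0.084645.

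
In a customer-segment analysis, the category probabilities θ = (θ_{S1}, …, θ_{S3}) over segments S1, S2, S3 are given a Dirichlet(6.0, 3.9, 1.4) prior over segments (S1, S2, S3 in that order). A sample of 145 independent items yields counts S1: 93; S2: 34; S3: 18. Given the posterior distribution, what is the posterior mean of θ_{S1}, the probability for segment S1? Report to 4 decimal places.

The Dirichlet prior is conjugate to the Multinomial likelihood: each posterior αⱼ = prior αⱼ + observed count nⱼ.
Posterior concentration: (99.0, 37.9, 19.4), total = 156.3.
E[θ_{S1}|data] = α_{S1}/Σα = 99.0/156.3 = 0.6334.

0.6334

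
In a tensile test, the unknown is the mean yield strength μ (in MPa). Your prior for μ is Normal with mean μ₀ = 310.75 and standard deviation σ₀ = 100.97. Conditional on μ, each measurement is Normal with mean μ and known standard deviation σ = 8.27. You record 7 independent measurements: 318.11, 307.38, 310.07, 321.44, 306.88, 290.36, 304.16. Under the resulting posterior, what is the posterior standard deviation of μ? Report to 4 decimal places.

For Normal data with known variance σ², a Normal(μ₀, σ₀²) prior on μ is conjugate. Posterior precision = 1/σ₀² + n/σ²; posterior mean is the precision-weighted average of μ₀ and x̄.
σ₀² = 100.97² = 10194.9409, σ² = 8.27² = 68.3929; σ² + n·σ₀² = 68.3929 + 7·10194.9409 = 71432.9792.
Posterior precision = 1/σ₀² + n/σ² = 1/10194.9409 + 7/68.3929 = (σ² + n·σ₀²)/(σ₀²σ²) = 71432.9792/(10194.9409·68.3929); posterior variance σₙ² = σ₀²σ²/(σ² + n·σ₀²) = 10194.9409·68.3929/71432.9792 = 9.761060.
Posterior SD = √σₙ² = √(10194.9409·68.3929/71432.9792) = 3.1243.

3.1243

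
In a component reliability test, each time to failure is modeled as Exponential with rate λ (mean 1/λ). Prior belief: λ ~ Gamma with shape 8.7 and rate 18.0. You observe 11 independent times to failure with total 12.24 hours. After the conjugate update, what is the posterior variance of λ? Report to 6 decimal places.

0.021543

With a Gamma(shape α, rate β) prior on the exponential rate λ, the posterior after n observations with total T = Σxᵢ is Gamma(α+n, β+T).
Posterior: Gamma(8.7+11, 18.0+12.24) = Gamma(19.7, 30.24).
Var = α/β² = 0.021543.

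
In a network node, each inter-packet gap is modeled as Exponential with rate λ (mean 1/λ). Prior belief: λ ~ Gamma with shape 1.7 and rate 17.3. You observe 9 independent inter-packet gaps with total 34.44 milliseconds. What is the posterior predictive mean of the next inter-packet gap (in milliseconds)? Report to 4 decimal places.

5.3340

With a Gamma(shape α, rate β) prior on the exponential rate λ, the posterior after n observations with total T = Σxᵢ is Gamma(α+n, β+T).
Posterior: Gamma(1.7+9, 17.3+34.44) = Gamma(10.7, 51.74).
The predictive distribution for the next observation is Lomax; its mean is β/(α−1) = 51.74/9.7 = 5.3340.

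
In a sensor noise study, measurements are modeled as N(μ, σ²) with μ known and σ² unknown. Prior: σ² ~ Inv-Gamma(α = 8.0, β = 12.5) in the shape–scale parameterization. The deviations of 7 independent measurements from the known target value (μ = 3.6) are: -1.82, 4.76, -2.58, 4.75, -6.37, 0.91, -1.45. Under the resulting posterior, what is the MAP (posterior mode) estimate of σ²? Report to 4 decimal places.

With known mean μ and an Inverse-Gamma(α, β) prior on σ², the Normal likelihood is conjugate: posterior is Inv-Gamma(α + n/2, β + Σ(xᵢ−μ)²/2).
Σ(xᵢ−μ)² = (-1.82)² + (4.76)² + (-2.58)² + (4.75)² + (-6.37)² + (0.91)² + (-1.45)² = 98.6964.
Posterior: Inv-Gamma(8.0 + 7/2, 12.5 + 98.6964/2) = Inv-Gamma(11.50, 61.84820).
Mode = β/(α+1) = 61.84820/12.50 = 4.9479.

4.9479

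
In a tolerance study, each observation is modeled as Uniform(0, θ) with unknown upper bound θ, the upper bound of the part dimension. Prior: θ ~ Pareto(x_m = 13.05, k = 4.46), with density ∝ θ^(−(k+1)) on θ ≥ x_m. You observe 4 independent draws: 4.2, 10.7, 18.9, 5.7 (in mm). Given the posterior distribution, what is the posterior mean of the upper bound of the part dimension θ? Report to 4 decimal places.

A Pareto(scale x_m, shape k) prior on the upper bound θ of Uniform(0, θ) is conjugate: posterior is Pareto(max(x_m, max xᵢ), k + n).
Sample maximum = 18.9; prior scale x_m = 13.05 → posterior scale = max = 18.90.
Posterior shape = 4.46 + 4 = 8.46.
E[θ|data] = k·x_m/(k−1) = 8.46·18.90/7.46 = 21.4335.

21.4335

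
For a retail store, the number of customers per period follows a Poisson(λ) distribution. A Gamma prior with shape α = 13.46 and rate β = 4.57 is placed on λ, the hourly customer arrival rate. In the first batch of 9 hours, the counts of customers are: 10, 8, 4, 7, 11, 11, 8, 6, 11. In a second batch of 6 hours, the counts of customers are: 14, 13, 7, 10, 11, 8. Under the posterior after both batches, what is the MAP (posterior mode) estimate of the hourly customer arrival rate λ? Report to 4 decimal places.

7.7394

With a Gamma(shape α, rate β) prior, the Poisson likelihood is conjugate: the posterior is Gamma(α + ΣXᵢ, β + n).
Batch 1: sum of counts S = 76 over n = 9 hours.
After batch 1: Gamma(α+S, β+n) = Gamma(13.46+76, 4.57+9) = Gamma(89.46, 13.57).
Batch 2: sum of counts S = 63 over n = 6 hours.
After batch 2: Gamma(α+S, β+n) = Gamma(89.46+63, 13.57+6) = Gamma(152.46, 19.57).
Mode of Gamma(α,β) for α≥1 is (α−1)/β = 151.46/19.57 = 7.7394.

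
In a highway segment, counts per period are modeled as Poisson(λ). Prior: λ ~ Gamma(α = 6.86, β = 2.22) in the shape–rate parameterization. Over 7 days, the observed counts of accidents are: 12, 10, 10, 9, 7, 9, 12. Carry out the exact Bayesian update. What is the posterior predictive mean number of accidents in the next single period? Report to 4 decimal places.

With a Gamma(shape α, rate β) prior, the Poisson likelihood is conjugate: the posterior is Gamma(α + ΣXᵢ, β + n).
Sum of counts S = 69 over n = 7 days.
Posterior: Gamma(α+S, β+n) = Gamma(6.86+69, 2.22+7) = Gamma(75.86, 9.22).
The predictive distribution for one future period is NegBinom with mean α/β = 8.2278.

8.2278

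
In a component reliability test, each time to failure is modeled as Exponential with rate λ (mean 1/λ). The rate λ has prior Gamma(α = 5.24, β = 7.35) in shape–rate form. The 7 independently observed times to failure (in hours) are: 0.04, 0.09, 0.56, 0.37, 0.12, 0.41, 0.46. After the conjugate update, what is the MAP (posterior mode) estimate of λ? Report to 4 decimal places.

With a Gamma(shape α, rate β) prior on the exponential rate λ, the posterior after n observations with total T = Σxᵢ is Gamma(α+n, β+T).
Sum of observations T = 2.05 hours; n = 7.
Posterior: Gamma(5.24+7, 7.35+2.05) = Gamma(12.24, 9.40).
Mode = (α−1)/β = 1.1957.

1.1957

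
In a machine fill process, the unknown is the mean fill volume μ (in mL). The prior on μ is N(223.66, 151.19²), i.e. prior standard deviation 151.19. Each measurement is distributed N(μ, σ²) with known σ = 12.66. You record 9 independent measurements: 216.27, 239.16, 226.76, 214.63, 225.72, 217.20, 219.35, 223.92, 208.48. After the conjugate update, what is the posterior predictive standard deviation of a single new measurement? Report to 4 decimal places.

For Normal data with known variance σ², a Normal(μ₀, σ₀²) prior on μ is conjugate. Posterior precision = 1/σ₀² + n/σ²; posterior mean is the precision-weighted average of μ₀ and x̄.
σ₀² = 151.19² = 22858.4161, σ² = 12.66² = 160.2756; σ² + n·σ₀² = 160.2756 + 9·22858.4161 = 205886.0205.
Posterior precision = 1/σ₀² + n/σ² = 1/22858.4161 + 9/160.2756 = (σ² + n·σ₀²)/(σ₀²σ²) = 205886.0205/(22858.4161·160.2756); posterior variance σₙ² = σ₀²σ²/(σ² + n·σ₀²) = 22858.4161·160.2756/205886.0205 = 17.794537.
Predictive variance for one new observation = σₙ² + σ² = 22858.4161·160.2756/205886.0205 + 160.2756 = σ²·(σ₀² + 205886.0205)/205886.0205 = 160.2756·228744.4366/205886.0205 = 178.070137; SD = √(160.2756·228744.4366/205886.0205) = 13.3443.

13.3443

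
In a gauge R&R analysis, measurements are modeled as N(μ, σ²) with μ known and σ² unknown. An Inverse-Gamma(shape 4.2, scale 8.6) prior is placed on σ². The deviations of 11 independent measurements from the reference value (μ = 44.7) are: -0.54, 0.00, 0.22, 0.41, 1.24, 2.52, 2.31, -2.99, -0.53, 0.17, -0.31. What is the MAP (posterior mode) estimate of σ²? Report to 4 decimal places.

1.8822

With known mean μ and an Inverse-Gamma(α, β) prior on σ², the Normal likelihood is conjugate: posterior is Inv-Gamma(α + n/2, β + Σ(xᵢ−μ)²/2).
Σ(xᵢ−μ)² = (-0.54)² + (0.00)² + (0.22)² + (0.41)² + (1.24)² + (2.52)² + (2.31)² + (-2.99)² + (-0.53)² + (0.17)² + (-0.31)² = 23.0782.
Posterior: Inv-Gamma(4.2 + 11/2, 8.6 + 23.0782/2) = Inv-Gamma(9.70, 20.13910).
Mode = β/(α+1) = 20.13910/10.70 = 1.8822.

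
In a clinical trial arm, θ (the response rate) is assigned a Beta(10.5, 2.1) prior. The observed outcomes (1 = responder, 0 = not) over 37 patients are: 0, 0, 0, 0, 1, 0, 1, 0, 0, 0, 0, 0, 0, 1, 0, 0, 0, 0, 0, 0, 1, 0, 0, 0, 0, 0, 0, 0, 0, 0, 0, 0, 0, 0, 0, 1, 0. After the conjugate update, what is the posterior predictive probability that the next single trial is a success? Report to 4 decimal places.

The Beta prior is conjugate to a Binomial/Bernoulli likelihood; the update adds successes to α and failures to β.
Posterior: Beta(α+k, β+n−k) = Beta(10.5+5, 2.1+32) = Beta(15.5, 34.1).
For a single future Bernoulli trial, P(success | data) = α/(α+β) = 0.3125.

0.3125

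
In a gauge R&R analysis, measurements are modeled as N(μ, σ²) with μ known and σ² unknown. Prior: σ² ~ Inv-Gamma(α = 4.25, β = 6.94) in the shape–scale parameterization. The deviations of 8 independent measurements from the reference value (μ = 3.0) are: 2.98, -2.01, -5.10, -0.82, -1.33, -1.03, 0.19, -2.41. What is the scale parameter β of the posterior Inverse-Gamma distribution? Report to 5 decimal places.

31.07845

With known mean μ and an Inverse-Gamma(α, β) prior on σ², the Normal likelihood is conjugate: posterior is Inv-Gamma(α + n/2, β + Σ(xᵢ−μ)²/2).
Σ(xᵢ−μ)² = (2.98)² + (-2.01)² + (-5.10)² + (-0.82)² + (-1.33)² + (-1.03)² + (0.19)² + (-2.41)² = 48.2769.
Posterior: Inv-Gamma(4.25 + 8/2, 6.94 + 48.2769/2) = Inv-Gamma(8.25, 31.07845).
Posterior β = 31.07845.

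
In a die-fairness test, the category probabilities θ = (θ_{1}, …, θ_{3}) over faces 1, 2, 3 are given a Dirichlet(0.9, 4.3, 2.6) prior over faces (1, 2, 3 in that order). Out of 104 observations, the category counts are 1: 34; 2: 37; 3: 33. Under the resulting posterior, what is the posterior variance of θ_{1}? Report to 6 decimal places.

0.001904

The Dirichlet prior is conjugate to the Multinomial likelihood: each posterior αⱼ = prior αⱼ + observed count nⱼ.
Posterior concentration: (34.9, 41.3, 35.6), total = 111.8.
Var[θ_j] = α_j(Σα−α_j)/((Σα)²(Σα+1)) = 34.9·76.9/(111.8²·112.8) = 0.001904.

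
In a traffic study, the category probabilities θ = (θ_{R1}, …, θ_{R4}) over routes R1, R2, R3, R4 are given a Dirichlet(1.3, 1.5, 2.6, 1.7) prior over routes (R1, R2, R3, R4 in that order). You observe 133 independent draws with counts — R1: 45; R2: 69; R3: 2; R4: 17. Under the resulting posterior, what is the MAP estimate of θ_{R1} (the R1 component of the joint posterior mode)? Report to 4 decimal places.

The Dirichlet prior is conjugate to the Multinomial likelihood: each posterior αⱼ = prior αⱼ + observed count nⱼ.
Posterior concentration: (46.3, 70.5, 4.6, 18.7), total = 140.1.
Joint mode component: (α_{R1}−1)/(Σα−K) = 45.3/136.1 = 0.3328.

0.3328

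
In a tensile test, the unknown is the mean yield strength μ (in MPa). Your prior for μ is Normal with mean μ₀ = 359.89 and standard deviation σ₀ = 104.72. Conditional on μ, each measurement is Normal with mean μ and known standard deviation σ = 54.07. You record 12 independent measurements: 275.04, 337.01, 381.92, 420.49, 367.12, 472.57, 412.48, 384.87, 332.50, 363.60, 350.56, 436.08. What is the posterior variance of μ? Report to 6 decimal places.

238.335470

For Normal data with known variance σ², a Normal(μ₀, σ₀²) prior on μ is conjugate. Posterior precision = 1/σ₀² + n/σ²; posterior mean is the precision-weighted average of μ₀ and x̄.
σ₀² = 104.72² = 10966.2784, σ² = 54.07² = 2923.5649; σ² + n·σ₀² = 2923.5649 + 12·10966.2784 = 134518.9057.
Posterior precision = 1/σ₀² + n/σ² = 1/10966.2784 + 12/2923.5649 = (σ² + n·σ₀²)/(σ₀²σ²) = 134518.9057/(10966.2784·2923.5649); posterior variance σₙ² = σ₀²σ²/(σ² + n·σ₀²) = 10966.2784·2923.5649/134518.9057 = 238.335470.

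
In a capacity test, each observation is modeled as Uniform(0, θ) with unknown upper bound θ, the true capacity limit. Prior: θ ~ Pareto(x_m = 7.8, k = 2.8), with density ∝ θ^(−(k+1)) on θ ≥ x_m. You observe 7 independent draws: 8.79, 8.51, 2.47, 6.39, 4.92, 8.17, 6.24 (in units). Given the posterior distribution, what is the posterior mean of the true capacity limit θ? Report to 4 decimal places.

A Pareto(scale x_m, shape k) prior on the upper bound θ of Uniform(0, θ) is conjugate: posterior is Pareto(max(x_m, max xᵢ), k + n).
Sample maximum = 8.79; prior scale x_m = 7.8 → posterior scale = max = 8.79.
Posterior shape = 2.8 + 7 = 9.8.
E[θ|data] = k·x_m/(k−1) = 9.8·8.79/8.8 = 9.7889.

9.7889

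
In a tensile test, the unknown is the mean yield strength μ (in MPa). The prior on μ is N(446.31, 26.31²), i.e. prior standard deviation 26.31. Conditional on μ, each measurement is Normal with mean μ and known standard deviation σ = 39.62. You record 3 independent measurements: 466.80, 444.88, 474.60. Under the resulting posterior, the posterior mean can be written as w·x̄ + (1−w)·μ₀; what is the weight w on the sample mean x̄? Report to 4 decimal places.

0.5695

For Normal data with known variance σ², a Normal(μ₀, σ₀²) prior on μ is conjugate. Posterior precision = 1/σ₀² + n/σ²; posterior mean is the precision-weighted average of μ₀ and x̄.
σ₀² = 26.31² = 692.2161, σ² = 39.62² = 1569.7444. Prior precision 1/σ₀² = 1/692.2161; data precision n/σ² = 3/1569.7444.
w = (n/σ²)/(1/σ₀² + n/σ²) = n·σ₀²/(σ² + n·σ₀²) = 3·692.2161/(1569.7444 + 3·692.2161) = 2076.6483/3646.3927 = 0.5695.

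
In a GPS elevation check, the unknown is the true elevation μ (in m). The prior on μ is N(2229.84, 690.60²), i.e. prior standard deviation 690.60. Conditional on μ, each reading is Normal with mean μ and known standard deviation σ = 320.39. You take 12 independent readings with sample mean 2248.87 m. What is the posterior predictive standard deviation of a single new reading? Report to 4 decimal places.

333.2464

For Normal data with known variance σ², a Normal(μ₀, σ₀²) prior on μ is conjugate. Posterior precision = 1/σ₀² + n/σ²; posterior mean is the precision-weighted average of μ₀ and x̄.
σ₀² = 690.60² = 476928.36, σ² = 320.39² = 102649.7521; σ² + n·σ₀² = 102649.7521 + 12·476928.36 = 5825790.0721.
Posterior precision = 1/σ₀² + n/σ² = 1/476928.36 + 12/102649.7521 = (σ² + n·σ₀²)/(σ₀²σ²) = 5825790.0721/(476928.36·102649.7521); posterior variance σₙ² = σ₀²σ²/(σ² + n·σ₀²) = 476928.36·102649.7521/5825790.0721 = 8403.422938.
Predictive variance for one new observation = σₙ² + σ² = 476928.36·102649.7521/5825790.0721 + 102649.7521 = σ²·(σ₀² + 5825790.0721)/5825790.0721 = 102649.7521·6302718.4321/5825790.0721 = 111053.175038; SD = √(102649.7521·6302718.4321/5825790.0721) = 333.2464.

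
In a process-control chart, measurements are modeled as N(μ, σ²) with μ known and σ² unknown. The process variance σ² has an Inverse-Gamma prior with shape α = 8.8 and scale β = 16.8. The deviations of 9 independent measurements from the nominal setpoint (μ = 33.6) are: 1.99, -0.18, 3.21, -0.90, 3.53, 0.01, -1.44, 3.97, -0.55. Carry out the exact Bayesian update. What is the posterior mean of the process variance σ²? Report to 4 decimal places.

3.2238

With known mean μ and an Inverse-Gamma(α, β) prior on σ², the Normal likelihood is conjugate: posterior is Inv-Gamma(α + n/2, β + Σ(xᵢ−μ)²/2).
Σ(xᵢ−μ)² = (1.99)² + (-0.18)² + (3.21)² + (-0.90)² + (3.53)² + (0.01)² + (-1.44)² + (3.97)² + (-0.55)² = 45.7046.
Posterior: Inv-Gamma(8.8 + 9/2, 16.8 + 45.7046/2) = Inv-Gamma(13.30, 39.65230).
E[σ²|data] = β/(α−1) = 39.65230/12.30 = 3.2238.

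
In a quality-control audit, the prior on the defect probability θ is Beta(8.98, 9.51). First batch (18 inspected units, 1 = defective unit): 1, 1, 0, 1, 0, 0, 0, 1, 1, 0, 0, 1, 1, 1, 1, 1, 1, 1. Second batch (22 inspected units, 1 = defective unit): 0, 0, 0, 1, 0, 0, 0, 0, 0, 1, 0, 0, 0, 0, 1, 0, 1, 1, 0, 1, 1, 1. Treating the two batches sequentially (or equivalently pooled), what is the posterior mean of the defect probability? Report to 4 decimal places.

0.4955

The Beta prior is conjugate to a Binomial/Bernoulli likelihood; the update adds successes to α and failures to β.
After batch 1: Beta(8.98+12, 9.51+6) = Beta(20.98, 15.51).
After batch 2: Beta(20.98+8, 15.51+14) = Beta(28.98, 29.51).
Posterior mean = α/(α+β) = 28.98/58.49 = 0.4955.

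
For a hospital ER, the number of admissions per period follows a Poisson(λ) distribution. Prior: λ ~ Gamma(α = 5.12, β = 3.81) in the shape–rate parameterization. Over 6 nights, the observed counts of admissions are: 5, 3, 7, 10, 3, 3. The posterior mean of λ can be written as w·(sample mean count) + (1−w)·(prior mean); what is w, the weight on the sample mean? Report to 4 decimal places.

0.6116

With a Gamma(shape α, rate β) prior, the Poisson likelihood is conjugate: the posterior is Gamma(α + ΣXᵢ, β + n).
Posterior mean = (α₀+S)/(β₀+n) = [n/(β₀+n)]·(S/n) + [β₀/(β₀+n)]·(α₀/β₀), so only n and β₀ enter the weight.
Weight on data w = n/(β₀+n) = 6/(3.81+6) = 6/9.81 = 0.6116.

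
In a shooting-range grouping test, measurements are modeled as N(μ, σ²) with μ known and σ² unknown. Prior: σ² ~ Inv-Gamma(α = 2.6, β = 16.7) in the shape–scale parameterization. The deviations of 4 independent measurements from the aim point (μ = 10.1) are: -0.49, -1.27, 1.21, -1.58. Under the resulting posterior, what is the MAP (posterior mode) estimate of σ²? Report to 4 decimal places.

3.5012

With known mean μ and an Inverse-Gamma(α, β) prior on σ², the Normal likelihood is conjugate: posterior is Inv-Gamma(α + n/2, β + Σ(xᵢ−μ)²/2).
Σ(xᵢ−μ)² = (-0.49)² + (-1.27)² + (1.21)² + (-1.58)² = 5.8135.
Posterior: Inv-Gamma(2.6 + 4/2, 16.7 + 5.8135/2) = Inv-Gamma(4.60, 19.60675).
Mode = β/(α+1) = 19.60675/5.60 = 3.5012.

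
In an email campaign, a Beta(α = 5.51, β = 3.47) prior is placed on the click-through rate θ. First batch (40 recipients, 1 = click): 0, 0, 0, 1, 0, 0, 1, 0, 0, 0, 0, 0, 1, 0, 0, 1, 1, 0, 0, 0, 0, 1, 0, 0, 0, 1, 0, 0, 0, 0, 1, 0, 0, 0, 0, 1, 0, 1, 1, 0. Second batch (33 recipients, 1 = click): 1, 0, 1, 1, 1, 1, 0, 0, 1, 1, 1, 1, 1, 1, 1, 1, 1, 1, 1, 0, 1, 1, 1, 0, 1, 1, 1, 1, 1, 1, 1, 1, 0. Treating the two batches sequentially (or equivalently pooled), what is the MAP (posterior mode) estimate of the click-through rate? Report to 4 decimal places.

0.5315

The Beta prior is conjugate to a Binomial/Bernoulli likelihood; the update adds successes to α and failures to β.
After batch 1: Beta(5.51+11, 3.47+29) = Beta(16.51, 32.47).
After batch 2: Beta(16.51+27, 32.47+6) = Beta(43.51, 38.47).
Mode of Beta(a,b) for a,b>1 is (a−1)/(a+b−2) = 42.51/79.98 = 0.5315.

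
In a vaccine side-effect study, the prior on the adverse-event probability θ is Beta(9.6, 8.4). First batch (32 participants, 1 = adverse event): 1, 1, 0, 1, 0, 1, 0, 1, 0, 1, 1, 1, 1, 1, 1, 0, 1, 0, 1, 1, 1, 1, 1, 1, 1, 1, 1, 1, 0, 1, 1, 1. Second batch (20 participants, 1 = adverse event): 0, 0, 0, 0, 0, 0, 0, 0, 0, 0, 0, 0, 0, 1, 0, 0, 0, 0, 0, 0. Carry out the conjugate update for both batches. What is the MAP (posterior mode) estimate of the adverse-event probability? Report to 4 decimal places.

The Beta prior is conjugate to a Binomial/Bernoulli likelihood; the update adds successes to α and failures to β.
After batch 1: Beta(9.6+25, 8.4+7) = Beta(34.6, 15.4).
After batch 2: Beta(34.6+1, 15.4+19) = Beta(35.6, 34.4).
Mode of Beta(a,b) for a,b>1 is (a−1)/(a+b−2) = 34.6/68.0 = 0.5088.

0.5088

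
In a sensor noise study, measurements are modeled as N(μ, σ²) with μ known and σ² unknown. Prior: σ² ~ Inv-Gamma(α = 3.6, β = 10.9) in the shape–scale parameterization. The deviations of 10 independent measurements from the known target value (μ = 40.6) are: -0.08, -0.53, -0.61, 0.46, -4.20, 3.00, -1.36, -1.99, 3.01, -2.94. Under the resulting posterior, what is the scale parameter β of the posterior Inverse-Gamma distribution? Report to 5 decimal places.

With known mean μ and an Inverse-Gamma(α, β) prior on σ², the Normal likelihood is conjugate: posterior is Inv-Gamma(α + n/2, β + Σ(xᵢ−μ)²/2).
Σ(xᵢ−μ)² = (-0.08)² + (-0.53)² + (-0.61)² + (0.46)² + (-4.20)² + (3.00)² + (-1.36)² + (-1.99)² + (3.01)² + (-2.94)² = 51.0244.
Posterior: Inv-Gamma(3.6 + 10/2, 10.9 + 51.0244/2) = Inv-Gamma(8.60, 36.41220).
Posterior β = 36.41220.

36.41220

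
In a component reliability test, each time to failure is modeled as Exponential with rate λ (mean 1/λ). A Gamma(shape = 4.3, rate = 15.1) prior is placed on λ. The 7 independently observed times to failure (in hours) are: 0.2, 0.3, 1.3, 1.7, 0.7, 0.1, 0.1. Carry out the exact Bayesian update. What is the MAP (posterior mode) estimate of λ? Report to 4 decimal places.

0.5282

With a Gamma(shape α, rate β) prior on the exponential rate λ, the posterior after n observations with total T = Σxᵢ is Gamma(α+n, β+T).
Sum of observations T = 4.4 hours; n = 7.
Posterior: Gamma(4.3+7, 15.1+4.4) = Gamma(11.3, 19.5).
Mode = (α−1)/β = 0.5282.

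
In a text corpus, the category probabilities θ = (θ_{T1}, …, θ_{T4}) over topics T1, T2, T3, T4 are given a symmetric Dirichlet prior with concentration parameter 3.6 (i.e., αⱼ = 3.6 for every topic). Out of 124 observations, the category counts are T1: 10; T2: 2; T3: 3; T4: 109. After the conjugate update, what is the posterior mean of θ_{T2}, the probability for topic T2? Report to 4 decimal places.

The Dirichlet prior is conjugate to the Multinomial likelihood: each posterior αⱼ = prior αⱼ + observed count nⱼ.
Posterior concentration: (13.6, 5.6, 6.6, 112.6), total = 138.4.
E[θ_{T2}|data] = α_{T2}/Σα = 5.6/138.4 = 0.0405.

0.0405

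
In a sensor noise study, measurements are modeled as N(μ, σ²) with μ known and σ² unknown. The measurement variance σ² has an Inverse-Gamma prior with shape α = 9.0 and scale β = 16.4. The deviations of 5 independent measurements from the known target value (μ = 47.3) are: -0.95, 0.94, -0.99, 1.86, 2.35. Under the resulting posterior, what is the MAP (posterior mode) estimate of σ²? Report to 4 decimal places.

1.7819

With known mean μ and an Inverse-Gamma(α, β) prior on σ², the Normal likelihood is conjugate: posterior is Inv-Gamma(α + n/2, β + Σ(xᵢ−μ)²/2).
Σ(xᵢ−μ)² = (-0.95)² + (0.94)² + (-0.99)² + (1.86)² + (2.35)² = 11.7483.
Posterior: Inv-Gamma(9.0 + 5/2, 16.4 + 11.7483/2) = Inv-Gamma(11.50, 22.27415).
Mode = β/(α+1) = 22.27415/12.50 = 1.7819.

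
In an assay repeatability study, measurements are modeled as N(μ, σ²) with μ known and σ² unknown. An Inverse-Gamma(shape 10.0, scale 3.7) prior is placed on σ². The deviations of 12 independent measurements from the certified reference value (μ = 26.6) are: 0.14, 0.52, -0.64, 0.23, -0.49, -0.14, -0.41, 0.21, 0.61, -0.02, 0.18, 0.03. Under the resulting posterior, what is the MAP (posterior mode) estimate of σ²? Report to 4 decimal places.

0.2656

With known mean μ and an Inverse-Gamma(α, β) prior on σ², the Normal likelihood is conjugate: posterior is Inv-Gamma(α + n/2, β + Σ(xᵢ−μ)²/2).
Σ(xᵢ−μ)² = (0.14)² + (0.52)² + (-0.64)² + (0.23)² + (-0.49)² + (-0.14)² + (-0.41)² + (0.21)² + (0.61)² + (-0.02)² + (0.18)² + (0.03)² = 1.6302.
Posterior: Inv-Gamma(10.0 + 12/2, 3.7 + 1.6302/2) = Inv-Gamma(16.00, 4.51510).
Mode = β/(α+1) = 4.51510/17.00 = 0.2656.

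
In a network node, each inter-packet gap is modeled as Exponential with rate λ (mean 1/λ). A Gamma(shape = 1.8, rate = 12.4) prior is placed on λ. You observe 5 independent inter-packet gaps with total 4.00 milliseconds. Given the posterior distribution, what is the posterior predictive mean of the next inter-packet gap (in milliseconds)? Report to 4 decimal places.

With a Gamma(shape α, rate β) prior on the exponential rate λ, the posterior after n observations with total T = Σxᵢ is Gamma(α+n, β+T).
Posterior: Gamma(1.8+5, 12.4+4.00) = Gamma(6.8, 16.40).
The predictive distribution for the next observation is Lomax; its mean is β/(α−1) = 16.40/5.8 = 2.8276.

2.8276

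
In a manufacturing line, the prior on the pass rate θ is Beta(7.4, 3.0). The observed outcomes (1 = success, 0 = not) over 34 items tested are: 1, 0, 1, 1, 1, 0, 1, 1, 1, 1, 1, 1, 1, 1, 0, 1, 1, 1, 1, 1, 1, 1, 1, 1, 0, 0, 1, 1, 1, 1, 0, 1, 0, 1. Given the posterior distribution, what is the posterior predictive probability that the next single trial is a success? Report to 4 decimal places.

0.7748

The Beta prior is conjugate to a Binomial/Bernoulli likelihood; the update adds successes to α and failures to β.
Posterior: Beta(α+k, β+n−k) = Beta(7.4+27, 3.0+7) = Beta(34.4, 10.0).
For a single future Bernoulli trial, P(success | data) = α/(α+β) = 0.7748.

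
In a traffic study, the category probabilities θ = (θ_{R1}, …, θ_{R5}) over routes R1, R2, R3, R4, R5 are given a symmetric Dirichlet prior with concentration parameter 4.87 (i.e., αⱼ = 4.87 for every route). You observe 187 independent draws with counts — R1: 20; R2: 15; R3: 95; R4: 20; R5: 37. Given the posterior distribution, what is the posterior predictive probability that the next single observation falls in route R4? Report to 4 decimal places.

The Dirichlet prior is conjugate to the Multinomial likelihood: each posterior αⱼ = prior αⱼ + observed count nⱼ.
Posterior concentration: (24.87, 19.87, 99.87, 24.87, 41.87), total = 211.35.
P(next = R4 | data) = α_{R4}/Σα = 0.1177.

0.1177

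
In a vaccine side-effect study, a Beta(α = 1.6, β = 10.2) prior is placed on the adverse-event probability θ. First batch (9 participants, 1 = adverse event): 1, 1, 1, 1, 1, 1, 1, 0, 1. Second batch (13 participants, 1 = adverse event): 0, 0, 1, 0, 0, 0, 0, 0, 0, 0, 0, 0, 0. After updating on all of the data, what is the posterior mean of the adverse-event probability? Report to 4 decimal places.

0.3136

The Beta prior is conjugate to a Binomial/Bernoulli likelihood; the update adds successes to α and failures to β.
After batch 1: Beta(1.6+8, 10.2+1) = Beta(9.6, 11.2).
After batch 2: Beta(9.6+1, 11.2+12) = Beta(10.6, 23.2).
Posterior mean = α/(α+β) = 10.6/33.8 = 0.3136.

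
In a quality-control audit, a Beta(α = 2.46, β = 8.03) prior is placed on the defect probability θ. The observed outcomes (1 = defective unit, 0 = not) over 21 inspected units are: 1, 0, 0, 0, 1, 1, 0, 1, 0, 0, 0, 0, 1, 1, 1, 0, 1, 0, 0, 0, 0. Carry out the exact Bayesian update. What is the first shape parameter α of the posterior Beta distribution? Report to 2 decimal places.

10.46

The Beta prior is conjugate to a Binomial/Bernoulli likelihood; the update adds successes to α and failures to β.
Posterior: Beta(α+k, β+n−k) = Beta(2.46+8, 8.03+13) = Beta(10.46, 21.03).
Posterior α = 10.46.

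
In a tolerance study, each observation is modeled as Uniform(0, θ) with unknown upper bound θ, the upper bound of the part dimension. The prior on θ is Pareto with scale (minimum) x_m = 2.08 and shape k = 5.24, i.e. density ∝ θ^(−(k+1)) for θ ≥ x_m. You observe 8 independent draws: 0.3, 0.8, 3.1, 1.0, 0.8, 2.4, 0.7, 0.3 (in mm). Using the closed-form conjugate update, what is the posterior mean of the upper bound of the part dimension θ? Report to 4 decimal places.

A Pareto(scale x_m, shape k) prior on the upper bound θ of Uniform(0, θ) is conjugate: posterior is Pareto(max(x_m, max xᵢ), k + n).
Sample maximum = 3.1; prior scale x_m = 2.08 → posterior scale = max = 3.10.
Posterior shape = 5.24 + 8 = 13.24.
E[θ|data] = k·x_m/(k−1) = 13.24·3.10/12.24 = 3.3533.

3.3533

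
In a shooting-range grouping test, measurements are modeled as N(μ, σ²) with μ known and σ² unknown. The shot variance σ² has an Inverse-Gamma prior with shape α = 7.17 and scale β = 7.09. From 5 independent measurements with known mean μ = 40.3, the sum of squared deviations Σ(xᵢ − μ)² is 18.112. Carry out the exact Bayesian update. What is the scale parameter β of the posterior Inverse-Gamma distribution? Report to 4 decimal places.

16.1460

With known mean μ and an Inverse-Gamma(α, β) prior on σ², the Normal likelihood is conjugate: posterior is Inv-Gamma(α + n/2, β + Σ(xᵢ−μ)²/2).
Posterior: Inv-Gamma(7.17 + 5/2, 7.09 + 18.112/2) = Inv-Gamma(9.67, 16.1460).
Posterior β = 16.1460.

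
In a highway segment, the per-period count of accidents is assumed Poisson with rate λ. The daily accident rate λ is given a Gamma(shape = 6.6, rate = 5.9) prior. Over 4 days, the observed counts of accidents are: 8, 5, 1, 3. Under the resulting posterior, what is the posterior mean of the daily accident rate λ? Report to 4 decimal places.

With a Gamma(shape α, rate β) prior, the Poisson likelihood is conjugate: the posterior is Gamma(α + ΣXᵢ, β + n).
Sum of counts S = 17 over n = 4 days.
Posterior: Gamma(α+S, β+n) = Gamma(6.6+17, 5.9+4) = Gamma(23.6, 9.9).
Posterior mean = α/β = 23.6/9.9 = 2.3838.

2.3838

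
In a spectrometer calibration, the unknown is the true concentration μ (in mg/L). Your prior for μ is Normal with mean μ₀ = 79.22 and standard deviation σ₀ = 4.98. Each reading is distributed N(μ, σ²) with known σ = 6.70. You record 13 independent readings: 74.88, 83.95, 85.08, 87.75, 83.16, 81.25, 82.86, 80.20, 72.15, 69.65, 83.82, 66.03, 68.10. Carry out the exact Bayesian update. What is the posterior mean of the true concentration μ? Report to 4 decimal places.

78.4786

For Normal data with known variance σ², a Normal(μ₀, σ₀²) prior on μ is conjugate. Posterior precision = 1/σ₀² + n/σ²; posterior mean is the precision-weighted average of μ₀ and x̄.
Σxᵢ = 74.88 + 83.95 + 85.08 + 87.75 + 83.16 + 81.25 + 82.86 + 80.20 + 72.15 + 69.65 + 83.82 + 66.03 + 68.10 = 1018.88, so n·x̄ = 1018.88.
σ₀² = 4.98² = 24.8004, σ² = 6.70² = 44.89; σ² + n·σ₀² = 44.89 + 13·24.8004 = 367.2952.
Posterior mean = (μ₀/σ₀² + n·x̄/σ²)/(1/σ₀² + n/σ²) = (σ²·μ₀ + σ₀²·n·x̄)/(σ² + n·σ₀²) = (44.89·79.22 + 24.8004·1018.88)/367.2952 = 28824.817352/367.2952 = 78.4786.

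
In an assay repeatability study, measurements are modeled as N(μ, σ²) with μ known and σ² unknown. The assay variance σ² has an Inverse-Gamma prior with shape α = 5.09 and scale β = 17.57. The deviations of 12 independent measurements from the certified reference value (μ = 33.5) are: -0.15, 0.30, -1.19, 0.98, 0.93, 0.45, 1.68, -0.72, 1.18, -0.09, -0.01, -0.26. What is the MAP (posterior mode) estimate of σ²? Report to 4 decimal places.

1.7992

With known mean μ and an Inverse-Gamma(α, β) prior on σ², the Normal likelihood is conjugate: posterior is Inv-Gamma(α + n/2, β + Σ(xᵢ−μ)²/2).
Σ(xᵢ−μ)² = (-0.15)² + (0.30)² + (-1.19)² + (0.98)² + (0.93)² + (0.45)² + (1.68)² + (-0.72)² + (1.18)² + (-0.09)² + (-0.01)² + (-0.26)² = 8.3654.
Posterior: Inv-Gamma(5.09 + 12/2, 17.57 + 8.3654/2) = Inv-Gamma(11.09, 21.75270).
Mode = β/(α+1) = 21.75270/12.09 = 1.7992.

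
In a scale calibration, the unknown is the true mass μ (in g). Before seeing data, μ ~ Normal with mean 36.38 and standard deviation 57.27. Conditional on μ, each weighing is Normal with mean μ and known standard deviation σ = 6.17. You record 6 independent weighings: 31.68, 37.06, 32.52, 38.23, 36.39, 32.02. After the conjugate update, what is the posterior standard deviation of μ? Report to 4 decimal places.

2.5165

For Normal data with known variance σ², a Normal(μ₀, σ₀²) prior on μ is conjugate. Posterior precision = 1/σ₀² + n/σ²; posterior mean is the precision-weighted average of μ₀ and x̄.
σ₀² = 57.27² = 3279.8529, σ² = 6.17² = 38.0689; σ² + n·σ₀² = 38.0689 + 6·3279.8529 = 19717.1863.
Posterior precision = 1/σ₀² + n/σ² = 1/3279.8529 + 6/38.0689 = (σ² + n·σ₀²)/(σ₀²σ²) = 19717.1863/(3279.8529·38.0689); posterior variance σₙ² = σ₀²σ²/(σ² + n·σ₀²) = 3279.8529·38.0689/19717.1863 = 6.332566.
Posterior SD = √σₙ² = √(3279.8529·38.0689/19717.1863) = 2.5165.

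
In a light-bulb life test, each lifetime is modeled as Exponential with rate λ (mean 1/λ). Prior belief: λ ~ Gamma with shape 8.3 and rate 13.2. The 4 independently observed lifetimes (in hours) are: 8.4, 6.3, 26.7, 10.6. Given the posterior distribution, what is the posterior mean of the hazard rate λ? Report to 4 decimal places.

0.1887

With a Gamma(shape α, rate β) prior on the exponential rate λ, the posterior after n observations with total T = Σxᵢ is Gamma(α+n, β+T).
Sum of observations T = 52.0 hours; n = 4.
Posterior: Gamma(8.3+4, 13.2+52.0) = Gamma(12.3, 65.2).
Posterior mean of λ = α/β = 12.3/65.2 = 0.1887.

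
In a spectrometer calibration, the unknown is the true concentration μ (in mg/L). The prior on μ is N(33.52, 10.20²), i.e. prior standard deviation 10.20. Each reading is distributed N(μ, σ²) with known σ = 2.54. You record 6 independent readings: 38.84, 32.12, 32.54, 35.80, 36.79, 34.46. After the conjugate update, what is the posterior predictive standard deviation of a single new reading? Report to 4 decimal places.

2.7415

For Normal data with known variance σ², a Normal(μ₀, σ₀²) prior on μ is conjugate. Posterior precision = 1/σ₀² + n/σ²; posterior mean is the precision-weighted average of μ₀ and x̄.
σ₀² = 10.20² = 104.04, σ² = 2.54² = 6.4516; σ² + n·σ₀² = 6.4516 + 6·104.04 = 630.6916.
Posterior precision = 1/σ₀² + n/σ² = 1/104.04 + 6/6.4516 = (σ² + n·σ₀²)/(σ₀²σ²) = 630.6916/(104.04·6.4516); posterior variance σₙ² = σ₀²σ²/(σ² + n·σ₀²) = 104.04·6.4516/630.6916 = 1.064267.
Predictive variance for one new observation = σₙ² + σ² = 104.04·6.4516/630.6916 + 6.4516 = σ²·(σ₀² + 630.6916)/630.6916 = 6.4516·734.7316/630.6916 = 7.515867; SD = √(6.4516·734.7316/630.6916) = 2.7415.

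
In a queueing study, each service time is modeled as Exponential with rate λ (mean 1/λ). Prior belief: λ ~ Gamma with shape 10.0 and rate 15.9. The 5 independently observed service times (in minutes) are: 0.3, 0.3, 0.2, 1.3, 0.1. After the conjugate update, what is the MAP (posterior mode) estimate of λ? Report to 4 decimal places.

With a Gamma(shape α, rate β) prior on the exponential rate λ, the posterior after n observations with total T = Σxᵢ is Gamma(α+n, β+T).
Sum of observations T = 2.2 minutes; n = 5.
Posterior: Gamma(10.0+5, 15.9+2.2) = Gamma(15.0, 18.1).
Mode = (α−1)/β = 0.7735.

0.7735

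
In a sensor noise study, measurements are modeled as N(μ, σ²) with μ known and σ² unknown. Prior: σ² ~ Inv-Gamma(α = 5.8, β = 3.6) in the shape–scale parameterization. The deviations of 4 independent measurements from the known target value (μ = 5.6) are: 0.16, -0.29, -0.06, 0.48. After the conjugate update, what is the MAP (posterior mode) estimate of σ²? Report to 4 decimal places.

0.4286

With known mean μ and an Inverse-Gamma(α, β) prior on σ², the Normal likelihood is conjugate: posterior is Inv-Gamma(α + n/2, β + Σ(xᵢ−μ)²/2).
Σ(xᵢ−μ)² = (0.16)² + (-0.29)² + (-0.06)² + (0.48)² = 0.3437.
Posterior: Inv-Gamma(5.8 + 4/2, 3.6 + 0.3437/2) = Inv-Gamma(7.80, 3.77185).
Mode = β/(α+1) = 3.77185/8.80 = 0.4286.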